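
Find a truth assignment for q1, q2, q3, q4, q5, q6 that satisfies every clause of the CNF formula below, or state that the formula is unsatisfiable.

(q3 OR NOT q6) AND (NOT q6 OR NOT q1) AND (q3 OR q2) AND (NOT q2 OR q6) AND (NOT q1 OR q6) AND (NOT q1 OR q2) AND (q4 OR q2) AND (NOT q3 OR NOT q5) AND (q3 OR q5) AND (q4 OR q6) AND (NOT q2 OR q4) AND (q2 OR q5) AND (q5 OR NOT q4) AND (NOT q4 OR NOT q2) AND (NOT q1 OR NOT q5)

Case q3 = true:
Unit clause (NOT q5) forces q5 = false.
Unit clause (q2) forces q2 = true.
Unit clause (q6) forces q6 = true.
Unit clause (NOT q1) forces q1 = false.
Unit clause (q4) forces q4 = true.
But (NOT q4) is also a unit clause — contradiction.
That branch fails; take q3 = false instead.
Unit clause (NOT q6) forces q6 = false.
Unit clause (q2) forces q2 = true.
But (NOT q2) is also a unit clause — contradiction.
Either choice for q3 ends in contradiction.

UNSATISFIABLE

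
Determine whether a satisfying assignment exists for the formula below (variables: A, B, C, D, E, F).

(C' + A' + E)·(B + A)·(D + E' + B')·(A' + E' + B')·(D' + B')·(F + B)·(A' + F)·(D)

(D) alone gives D = 1.
(B') alone gives B = 0.
(A) alone gives A = 1.
(F) alone gives F = 1.
Try C = 1.
(E) alone gives E = 1.
All clauses are satisfied.
A satisfying assignment: A=1, B=0, C=1, D=1, E=1, F=1.

Yes, satisfiable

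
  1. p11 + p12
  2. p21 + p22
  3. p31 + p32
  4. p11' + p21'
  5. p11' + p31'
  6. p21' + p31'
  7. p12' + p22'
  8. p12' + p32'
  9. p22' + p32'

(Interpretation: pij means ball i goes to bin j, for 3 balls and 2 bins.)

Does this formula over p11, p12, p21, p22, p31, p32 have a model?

No

Try p11 = 1.
The clause (p21') is unit, so p21 = 0.
The clause (p22) is unit, so p22 = 1.
The clause (p31') is unit, so p31 = 0.
The clause (p32) is unit, so p32 = 1.
That conflicts with the unit clause (p32').
Backtrack on p11: now try p11 = 0.
The clause (p12) is unit, so p12 = 1.
The clause (p22') is unit, so p22 = 0.
The clause (p21) is unit, so p21 = 1.
The clause (p31') is unit, so p31 = 0.
The clause (p32) is unit, so p32 = 1.
That conflicts with the unit clause (p32').
Both values of p11 lead to a conflict.
No assignment satisfies every clause.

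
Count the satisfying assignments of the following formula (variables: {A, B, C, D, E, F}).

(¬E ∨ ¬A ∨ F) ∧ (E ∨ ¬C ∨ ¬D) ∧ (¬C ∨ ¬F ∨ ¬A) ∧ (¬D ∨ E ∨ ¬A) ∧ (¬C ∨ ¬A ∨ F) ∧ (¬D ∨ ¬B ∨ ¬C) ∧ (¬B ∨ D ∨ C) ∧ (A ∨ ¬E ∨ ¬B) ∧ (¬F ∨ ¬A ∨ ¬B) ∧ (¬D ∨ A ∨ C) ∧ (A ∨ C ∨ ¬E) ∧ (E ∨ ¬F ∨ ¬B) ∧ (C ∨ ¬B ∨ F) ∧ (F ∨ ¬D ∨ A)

12

There are 2^6 = 64 truth assignments over (A, B, C, D, E, F).
Split on F. With F = True, the clauses containing F are satisfied and ¬F drops from the rest; 7 of the 2^5 = 32 assignments to the other variables satisfy what remains.
With F = False, by the same count on the reduced clause set, 5 assignments work.
Total: 7 + 5 = 12.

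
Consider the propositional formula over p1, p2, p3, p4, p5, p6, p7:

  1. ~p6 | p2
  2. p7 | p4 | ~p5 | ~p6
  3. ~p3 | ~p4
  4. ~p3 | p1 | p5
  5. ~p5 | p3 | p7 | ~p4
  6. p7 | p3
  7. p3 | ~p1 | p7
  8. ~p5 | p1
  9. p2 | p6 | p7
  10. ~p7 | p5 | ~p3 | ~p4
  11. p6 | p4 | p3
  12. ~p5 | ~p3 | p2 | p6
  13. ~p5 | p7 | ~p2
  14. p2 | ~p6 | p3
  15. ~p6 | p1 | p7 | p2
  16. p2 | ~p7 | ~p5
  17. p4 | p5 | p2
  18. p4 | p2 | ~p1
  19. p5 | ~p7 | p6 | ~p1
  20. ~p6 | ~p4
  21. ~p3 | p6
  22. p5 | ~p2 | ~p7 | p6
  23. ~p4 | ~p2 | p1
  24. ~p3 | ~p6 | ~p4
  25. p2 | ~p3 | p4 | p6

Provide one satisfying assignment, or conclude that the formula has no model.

Suppose p6 = 1.
Unit clause (p2) forces p2 = 1.
Unit clause (~p4) forces p4 = 0.
Suppose p7 = 1.
Suppose p5 = 0.
Suppose p3 = 1.
Unit clause (p1) forces p1 = 1.
This assignment satisfies each clause.

p1 ↦ 1; p2 ↦ 1; p3 ↦ 1; p4 ↦ 0; p5 ↦ 0; p6 ↦ 1; p7 ↦ 1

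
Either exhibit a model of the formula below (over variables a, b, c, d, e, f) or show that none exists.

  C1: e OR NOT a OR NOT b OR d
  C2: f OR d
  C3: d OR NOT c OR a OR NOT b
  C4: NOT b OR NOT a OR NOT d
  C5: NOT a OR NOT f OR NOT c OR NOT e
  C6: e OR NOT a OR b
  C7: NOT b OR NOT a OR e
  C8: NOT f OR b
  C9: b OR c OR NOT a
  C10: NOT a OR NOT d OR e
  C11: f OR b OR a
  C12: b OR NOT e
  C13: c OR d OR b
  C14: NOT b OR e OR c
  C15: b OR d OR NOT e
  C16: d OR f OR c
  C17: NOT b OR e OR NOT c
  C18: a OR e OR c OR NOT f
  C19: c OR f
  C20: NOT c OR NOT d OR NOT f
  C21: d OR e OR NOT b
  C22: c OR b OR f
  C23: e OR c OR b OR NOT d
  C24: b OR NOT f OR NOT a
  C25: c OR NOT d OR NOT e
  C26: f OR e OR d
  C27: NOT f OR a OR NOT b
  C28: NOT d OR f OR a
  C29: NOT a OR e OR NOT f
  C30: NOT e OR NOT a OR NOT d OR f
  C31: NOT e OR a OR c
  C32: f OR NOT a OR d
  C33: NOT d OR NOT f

a ↦ true, b ↦ true, c ↦ false, d ↦ false, e ↦ true, f ↦ true

Case f = true:
(b) alone gives b = true.
(a) alone gives a = true.
(NOT d) alone gives d = false.
(e) alone gives e = true.
(NOT c) alone gives c = false.
All clauses are satisfied.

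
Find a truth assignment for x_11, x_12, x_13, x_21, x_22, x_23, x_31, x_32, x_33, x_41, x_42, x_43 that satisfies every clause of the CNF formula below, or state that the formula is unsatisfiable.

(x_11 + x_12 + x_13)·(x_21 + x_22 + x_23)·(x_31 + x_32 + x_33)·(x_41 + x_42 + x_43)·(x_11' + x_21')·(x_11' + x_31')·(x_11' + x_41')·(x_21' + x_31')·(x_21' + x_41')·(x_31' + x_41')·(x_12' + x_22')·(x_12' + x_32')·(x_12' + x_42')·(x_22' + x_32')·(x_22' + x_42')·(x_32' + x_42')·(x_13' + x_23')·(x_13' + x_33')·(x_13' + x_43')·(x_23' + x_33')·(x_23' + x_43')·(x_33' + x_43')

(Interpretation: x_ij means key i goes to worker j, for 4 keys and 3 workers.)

UNSATISFIABLE

Try x_11 = 0.
Try x_12 = 1.
(x_22') alone gives x_22 = 0.
(x_32') alone gives x_32 = 0.
(x_42') alone gives x_42 = 0.
Try x_21 = 1.
(x_31') alone gives x_31 = 0.
(x_33) alone gives x_33 = 1.
(x_41') alone gives x_41 = 0.
(x_43) alone gives x_43 = 1.
But (x_43') is also a unit clause — contradiction.
So x_21 must be the other value — set x_21 = 0.
(x_23) alone gives x_23 = 1.
(x_13') alone gives x_13 = 0.
(x_33') alone gives x_33 = 0.
(x_31) alone gives x_31 = 1.
(x_41') alone gives x_41 = 0.
(x_43) alone gives x_43 = 1.
But (x_43') is also a unit clause — contradiction.
Either choice for x_21 ends in contradiction.
So x_12 must be the other value — set x_12 = 0.
(x_13) alone gives x_13 = 1.
(x_23') alone gives x_23 = 0.
(x_33') alone gives x_33 = 0.
(x_43') alone gives x_43 = 0.
Try x_21 = 1.
(x_31') alone gives x_31 = 0.
(x_32) alone gives x_32 = 1.
(x_41') alone gives x_41 = 0.
(x_42) alone gives x_42 = 1.
But (x_42') is also a unit clause — contradiction.
So x_21 must be the other value — set x_21 = 0.
(x_22) alone gives x_22 = 1.
(x_32') alone gives x_32 = 0.
(x_31) alone gives x_31 = 1.
(x_41') alone gives x_41 = 0.
(x_42) alone gives x_42 = 1.
But (x_42') is also a unit clause — contradiction.
Either choice for x_21 ends in contradiction.
Either choice for x_12 ends in contradiction.
So x_11 must be the other value — set x_11 = 1.
(x_21') alone gives x_21 = 0.
(x_31') alone gives x_31 = 0.
(x_41') alone gives x_41 = 0.
Try x_22 = 1.
(x_12') alone gives x_12 = 0.
(x_32') alone gives x_32 = 0.
(x_33) alone gives x_33 = 1.
(x_42') alone gives x_42 = 0.
(x_43) alone gives x_43 = 1.
But (x_43') is also a unit clause — contradiction.
So x_22 must be the other value — set x_22 = 0.
(x_23) alone gives x_23 = 1.
(x_13') alone gives x_13 = 0.
(x_33') alone gives x_33 = 0.
(x_32) alone gives x_32 = 1.
(x_12') alone gives x_12 = 0.
(x_42') alone gives x_42 = 0.
(x_43) alone gives x_43 = 1.
But (x_43') is also a unit clause — contradiction.
Either choice for x_22 ends in contradiction.
Either choice for x_11 ends in contradiction.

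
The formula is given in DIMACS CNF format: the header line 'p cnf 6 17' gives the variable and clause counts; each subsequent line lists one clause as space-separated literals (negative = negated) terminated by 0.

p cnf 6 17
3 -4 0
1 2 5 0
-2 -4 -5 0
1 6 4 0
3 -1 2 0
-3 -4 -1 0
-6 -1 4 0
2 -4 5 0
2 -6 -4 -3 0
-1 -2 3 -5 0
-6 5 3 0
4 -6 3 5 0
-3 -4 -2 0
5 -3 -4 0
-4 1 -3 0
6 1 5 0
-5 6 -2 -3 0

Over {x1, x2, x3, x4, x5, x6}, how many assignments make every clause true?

9

There are 2^6 = 64 truth assignments over (x1, x2, x3, x4, x5, x6).
Split on x2. With x2 = True, the clauses containing x2 are satisfied and ¬x2 drops from the rest; 5 of the 2^5 = 32 assignments to the other variables satisfy what remains.
With x2 = False, by the same count on the reduced clause set, 4 assignments work.
(One model: x1=F, x2=F, x3=F, x4=F, x5=T, x6=T.)
Total: 5 + 4 = 9.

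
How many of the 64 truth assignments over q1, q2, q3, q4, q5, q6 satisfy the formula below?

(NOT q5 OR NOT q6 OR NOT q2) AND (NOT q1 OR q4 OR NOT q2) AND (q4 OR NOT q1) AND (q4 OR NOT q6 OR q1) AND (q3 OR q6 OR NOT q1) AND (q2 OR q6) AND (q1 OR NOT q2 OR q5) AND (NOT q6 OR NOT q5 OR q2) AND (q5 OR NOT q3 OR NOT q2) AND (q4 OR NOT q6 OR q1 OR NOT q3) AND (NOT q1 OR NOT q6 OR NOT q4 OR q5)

7

There are 2^6 = 64 truth assignments over (q1, q2, q3, q4, q5, q6).
Split on q1. With q1 = true, the clauses containing q1 are satisfied and NOT q1 drops from the rest; 1 of the 2^5 = 32 assignments to the other variables satisfy what remains.
With q1 = false, by the same count on the reduced clause set, 6 assignments work.
Total: 1 + 6 = 7.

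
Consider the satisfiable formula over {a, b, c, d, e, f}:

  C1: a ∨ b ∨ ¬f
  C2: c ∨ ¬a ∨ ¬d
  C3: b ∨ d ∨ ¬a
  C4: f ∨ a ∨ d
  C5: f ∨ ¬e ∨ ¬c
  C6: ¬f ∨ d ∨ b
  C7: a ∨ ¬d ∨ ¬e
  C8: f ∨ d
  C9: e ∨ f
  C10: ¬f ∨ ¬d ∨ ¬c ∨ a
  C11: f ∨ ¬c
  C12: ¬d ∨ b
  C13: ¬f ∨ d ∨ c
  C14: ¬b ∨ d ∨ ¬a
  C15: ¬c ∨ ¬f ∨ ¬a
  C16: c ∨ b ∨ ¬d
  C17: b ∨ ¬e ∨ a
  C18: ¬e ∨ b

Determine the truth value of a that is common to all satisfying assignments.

Suppose a = True.
Case c = True:
From the singleton clause (f), f = True.
Now (¬f) is unsatisfied and unit — conflict.
Undo c and try c = False.
From the singleton clause (¬d), d = False.
From the singleton clause (b), b = True.
Now (¬b) is unsatisfied and unit — conflict.
Either choice for c ends in contradiction.
So every satisfying assignment has a = False.

False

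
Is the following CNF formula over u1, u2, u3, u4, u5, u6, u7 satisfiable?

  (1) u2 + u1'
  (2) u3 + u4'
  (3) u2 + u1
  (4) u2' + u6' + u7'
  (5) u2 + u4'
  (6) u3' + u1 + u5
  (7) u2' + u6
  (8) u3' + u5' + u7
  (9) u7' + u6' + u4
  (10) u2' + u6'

Suppose u2 = 1.
From the singleton clause (u6), u6 = 1.
That conflicts with the unit clause (u6').
Backtrack on u2: now try u2 = 0.
From the singleton clause (u1'), u1 = 0.
That conflicts with the unit clause (u1).
Neither u2 = 1 nor u2 = 0 works.
No assignment satisfies every clause.

No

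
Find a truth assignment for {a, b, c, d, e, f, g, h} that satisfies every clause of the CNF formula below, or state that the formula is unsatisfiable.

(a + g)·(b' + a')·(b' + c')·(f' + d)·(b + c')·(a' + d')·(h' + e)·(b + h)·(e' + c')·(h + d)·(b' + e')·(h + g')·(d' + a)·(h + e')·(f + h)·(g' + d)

a ↦ 1; b ↦ 0; c ↦ 0; d ↦ 0; e ↦ 1; f ↦ 0; g ↦ 0; h ↦ 1

Try a = 1.
From the singleton clause (b'), b = 0.
From the singleton clause (c'), c = 0.
From the singleton clause (d'), d = 0.
From the singleton clause (f'), f = 0.
From the singleton clause (h), h = 1.
From the singleton clause (e), e = 1.
From the singleton clause (g'), g = 0.
Every clause now holds.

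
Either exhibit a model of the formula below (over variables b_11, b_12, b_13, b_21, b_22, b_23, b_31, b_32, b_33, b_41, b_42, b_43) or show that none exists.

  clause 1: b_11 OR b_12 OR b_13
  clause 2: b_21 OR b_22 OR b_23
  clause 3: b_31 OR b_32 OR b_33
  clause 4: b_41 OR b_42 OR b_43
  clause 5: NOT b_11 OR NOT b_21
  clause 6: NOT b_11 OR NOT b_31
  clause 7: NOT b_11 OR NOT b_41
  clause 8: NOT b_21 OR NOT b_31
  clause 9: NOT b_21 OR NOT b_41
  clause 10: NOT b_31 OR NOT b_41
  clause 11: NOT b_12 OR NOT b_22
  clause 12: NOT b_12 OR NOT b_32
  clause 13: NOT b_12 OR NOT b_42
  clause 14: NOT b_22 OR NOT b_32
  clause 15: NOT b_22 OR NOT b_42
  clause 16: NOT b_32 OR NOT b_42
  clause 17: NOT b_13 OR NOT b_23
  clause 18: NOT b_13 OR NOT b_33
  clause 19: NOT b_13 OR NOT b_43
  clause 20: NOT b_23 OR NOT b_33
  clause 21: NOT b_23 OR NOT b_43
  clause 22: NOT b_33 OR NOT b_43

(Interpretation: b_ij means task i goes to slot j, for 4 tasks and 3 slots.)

UNSATISFIABLE

Try b_11 = false.
Try b_12 = true.
The clause (NOT b_22) is unit, so b_22 = false.
The clause (NOT b_32) is unit, so b_32 = false.
The clause (NOT b_42) is unit, so b_42 = false.
Try b_21 = true.
The clause (NOT b_31) is unit, so b_31 = false.
The clause (b_33) is unit, so b_33 = true.
The clause (NOT b_41) is unit, so b_41 = false.
The clause (b_43) is unit, so b_43 = true.
But (NOT b_43) is also a unit clause — contradiction.
So b_21 must be the other value — set b_21 = false.
The clause (b_23) is unit, so b_23 = true.
The clause (NOT b_13) is unit, so b_13 = false.
The clause (NOT b_33) is unit, so b_33 = false.
The clause (b_31) is unit, so b_31 = true.
The clause (NOT b_41) is unit, so b_41 = false.
The clause (b_43) is unit, so b_43 = true.
But (NOT b_43) is also a unit clause — contradiction.
Either choice for b_21 ends in contradiction.
So b_12 must be the other value — set b_12 = false.
The clause (b_13) is unit, so b_13 = true.
The clause (NOT b_23) is unit, so b_23 = false.
The clause (NOT b_33) is unit, so b_33 = false.
The clause (NOT b_43) is unit, so b_43 = false.
Try b_21 = true.
The clause (NOT b_31) is unit, so b_31 = false.
The clause (b_32) is unit, so b_32 = true.
The clause (NOT b_41) is unit, so b_41 = false.
The clause (b_42) is unit, so b_42 = true.
But (NOT b_42) is also a unit clause — contradiction.
So b_21 must be the other value — set b_21 = false.
The clause (b_22) is unit, so b_22 = true.
The clause (NOT b_32) is unit, so b_32 = false.
The clause (b_31) is unit, so b_31 = true.
The clause (NOT b_41) is unit, so b_41 = false.
The clause (b_42) is unit, so b_42 = true.
But (NOT b_42) is also a unit clause — contradiction.
Either choice for b_21 ends in contradiction.
Either choice for b_12 ends in contradiction.
So b_11 must be the other value — set b_11 = true.
The clause (NOT b_21) is unit, so b_21 = false.
The clause (NOT b_31) is unit, so b_31 = false.
The clause (NOT b_41) is unit, so b_41 = false.
Try b_22 = true.
The clause (NOT b_12) is unit, so b_12 = false.
The clause (NOT b_32) is unit, so b_32 = false.
The clause (b_33) is unit, so b_33 = true.
The clause (NOT b_42) is unit, so b_42 = false.
The clause (b_43) is unit, so b_43 = true.
But (NOT b_43) is also a unit clause — contradiction.
So b_22 must be the other value — set b_22 = false.
The clause (b_23) is unit, so b_23 = true.
The clause (NOT b_13) is unit, so b_13 = false.
The clause (NOT b_33) is unit, so b_33 = false.
The clause (b_32) is unit, so b_32 = true.
The clause (NOT b_12) is unit, so b_12 = false.
The clause (NOT b_42) is unit, so b_42 = false.
The clause (b_43) is unit, so b_43 = true.
But (NOT b_43) is also a unit clause — contradiction.
Either choice for b_22 ends in contradiction.
Either choice for b_11 ends in contradiction.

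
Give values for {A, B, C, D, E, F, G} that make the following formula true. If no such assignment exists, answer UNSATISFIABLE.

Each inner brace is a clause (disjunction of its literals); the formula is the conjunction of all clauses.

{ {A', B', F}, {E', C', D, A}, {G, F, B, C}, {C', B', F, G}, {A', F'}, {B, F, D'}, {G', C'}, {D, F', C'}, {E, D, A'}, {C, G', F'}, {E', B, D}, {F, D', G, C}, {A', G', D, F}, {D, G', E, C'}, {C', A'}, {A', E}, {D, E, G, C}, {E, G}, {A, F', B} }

A: 0, B: 1, C: 0, D: 0, E: 1, F: 1, G: 0

Case A = 0:
Case G = 0:
From the singleton clause (E), E = 1.
Case C = 0:
Case F = 1:
From the singleton clause (B), B = 1.
Every clause is now satisfied; D is unconstrained.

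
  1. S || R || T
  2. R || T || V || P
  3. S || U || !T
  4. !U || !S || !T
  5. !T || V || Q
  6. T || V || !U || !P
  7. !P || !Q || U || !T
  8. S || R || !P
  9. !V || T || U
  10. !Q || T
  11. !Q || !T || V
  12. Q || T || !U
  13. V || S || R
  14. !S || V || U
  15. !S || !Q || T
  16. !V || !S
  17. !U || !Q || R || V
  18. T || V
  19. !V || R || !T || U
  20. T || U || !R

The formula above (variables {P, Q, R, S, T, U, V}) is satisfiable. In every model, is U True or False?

True

Suppose U = false.
Branch on S: set S = true.
The clause (V) is unit, so V = true.
Now (!V) is unsatisfied and unit — conflict.
Undo S and try S = false.
The clause (!T) is unit, so T = false.
The clause (R) is unit, so R = true.
Now (!R) is unsatisfied and unit — conflict.
Neither S = true nor S = false works.
So every satisfying assignment has U = True.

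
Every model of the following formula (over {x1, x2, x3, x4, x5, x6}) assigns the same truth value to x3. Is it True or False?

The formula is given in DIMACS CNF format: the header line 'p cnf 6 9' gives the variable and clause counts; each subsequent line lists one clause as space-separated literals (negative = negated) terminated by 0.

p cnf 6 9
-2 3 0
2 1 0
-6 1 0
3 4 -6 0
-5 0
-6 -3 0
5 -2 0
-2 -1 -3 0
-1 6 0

False

Suppose x3 = True.
From the singleton clause (¬x5), x5 = False.
From the singleton clause (¬x6), x6 = False.
From the singleton clause (¬x2), x2 = False.
From the singleton clause (x1), x1 = True.
Now (¬x1) is unsatisfied and unit — conflict.
So every satisfying assignment has x3 = False.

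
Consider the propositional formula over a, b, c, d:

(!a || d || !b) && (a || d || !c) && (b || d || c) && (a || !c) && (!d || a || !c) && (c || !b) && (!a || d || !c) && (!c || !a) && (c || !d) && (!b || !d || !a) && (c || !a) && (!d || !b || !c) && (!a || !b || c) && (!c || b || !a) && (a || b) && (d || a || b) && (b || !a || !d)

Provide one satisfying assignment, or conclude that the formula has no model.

Try a = true.
Unit clause (!c) forces c = false.
That conflicts with the unit clause (c).
So a must be the other value — set a = false.
Unit clause (!c) forces c = false.
Unit clause (!b) forces b = false.
That conflicts with the unit clause (b).
Both values of a lead to a conflict.

UNSATISFIABLE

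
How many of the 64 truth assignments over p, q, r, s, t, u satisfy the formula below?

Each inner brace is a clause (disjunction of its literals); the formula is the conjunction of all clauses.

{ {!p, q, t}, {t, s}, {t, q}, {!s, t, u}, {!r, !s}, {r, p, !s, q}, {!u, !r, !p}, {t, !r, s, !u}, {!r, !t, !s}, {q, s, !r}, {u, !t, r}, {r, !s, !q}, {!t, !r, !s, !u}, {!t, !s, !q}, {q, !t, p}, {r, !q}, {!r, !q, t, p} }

5

There are 2^6 = 64 truth assignments over (p, q, r, s, t, u).
Split on q. With q = true, the clauses containing q are satisfied and !q drops from the rest; 3 of the 2^5 = 32 assignments to the other variables satisfy what remains.
With q = false, by the same count on the reduced clause set, 2 assignments work.
Total: 3 + 2 = 5.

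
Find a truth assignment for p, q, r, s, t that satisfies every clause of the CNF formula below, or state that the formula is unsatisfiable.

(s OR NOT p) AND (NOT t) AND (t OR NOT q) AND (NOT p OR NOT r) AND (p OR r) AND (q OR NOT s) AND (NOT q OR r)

p ↦ false; q ↦ false; r ↦ true; s ↦ false; t ↦ false

The clause (NOT t) is unit, so t = false.
The clause (NOT q) is unit, so q = false.
The clause (NOT s) is unit, so s = false.
The clause (NOT p) is unit, so p = false.
The clause (r) is unit, so r = true.
All clauses are satisfied.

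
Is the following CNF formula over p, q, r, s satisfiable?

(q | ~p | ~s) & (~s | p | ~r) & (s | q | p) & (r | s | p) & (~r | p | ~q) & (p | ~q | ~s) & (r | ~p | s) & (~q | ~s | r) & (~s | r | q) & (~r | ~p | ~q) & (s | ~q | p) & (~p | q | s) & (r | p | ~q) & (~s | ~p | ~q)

Unsatisfiable

Branch on q: set q = 1.
Branch on r: set r = 0.
(~s) alone gives s = 0.
(p) alone gives p = 1.
But (~p) is also a unit clause — contradiction.
Undo r and try r = 1.
(p) alone gives p = 1.
But (~p) is also a unit clause — contradiction.
Neither r = 1 nor r = 0 works.
Undo q and try q = 0.
Branch on p: set p = 0.
(s) alone gives s = 1.
(~r) alone gives r = 0.
But (r) is also a unit clause — contradiction.
Undo p and try p = 1.
(~s) alone gives s = 0.
But (s) is also a unit clause — contradiction.
Neither p = 1 nor p = 0 works.
Neither q = 1 nor q = 0 works.
No assignment satisfies every clause.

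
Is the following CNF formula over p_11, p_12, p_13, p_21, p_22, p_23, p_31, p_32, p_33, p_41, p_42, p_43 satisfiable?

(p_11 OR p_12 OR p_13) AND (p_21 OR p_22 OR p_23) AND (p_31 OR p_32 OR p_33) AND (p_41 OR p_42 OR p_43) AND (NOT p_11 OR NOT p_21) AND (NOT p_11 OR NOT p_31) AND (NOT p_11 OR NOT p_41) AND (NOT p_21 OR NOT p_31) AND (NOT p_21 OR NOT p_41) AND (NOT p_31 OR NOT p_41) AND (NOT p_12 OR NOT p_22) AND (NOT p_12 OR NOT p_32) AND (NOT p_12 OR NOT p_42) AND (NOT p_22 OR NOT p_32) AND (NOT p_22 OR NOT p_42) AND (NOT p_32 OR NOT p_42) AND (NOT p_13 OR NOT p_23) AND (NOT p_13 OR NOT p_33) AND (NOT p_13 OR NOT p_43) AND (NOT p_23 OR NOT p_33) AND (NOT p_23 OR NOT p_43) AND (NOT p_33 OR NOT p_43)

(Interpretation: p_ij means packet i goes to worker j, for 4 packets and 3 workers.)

Unsatisfiable

Try p_11 = false.
Try p_12 = true.
The clause (NOT p_22) is unit, so p_22 = false.
The clause (NOT p_32) is unit, so p_32 = false.
The clause (NOT p_42) is unit, so p_42 = false.
Try p_21 = true.
The clause (NOT p_31) is unit, so p_31 = false.
The clause (p_33) is unit, so p_33 = true.
The clause (NOT p_41) is unit, so p_41 = false.
The clause (p_43) is unit, so p_43 = true.
Now (NOT p_43) is unsatisfied and unit — conflict.
Backtrack on p_21: now try p_21 = false.
The clause (p_23) is unit, so p_23 = true.
The clause (NOT p_13) is unit, so p_13 = false.
The clause (NOT p_33) is unit, so p_33 = false.
The clause (p_31) is unit, so p_31 = true.
The clause (NOT p_41) is unit, so p_41 = false.
The clause (p_43) is unit, so p_43 = true.
Now (NOT p_43) is unsatisfied and unit — conflict.
Neither p_21 = true nor p_21 = false works.
Backtrack on p_12: now try p_12 = false.
The clause (p_13) is unit, so p_13 = true.
The clause (NOT p_23) is unit, so p_23 = false.
The clause (NOT p_33) is unit, so p_33 = false.
The clause (NOT p_43) is unit, so p_43 = false.
Try p_21 = true.
The clause (NOT p_31) is unit, so p_31 = false.
The clause (p_32) is unit, so p_32 = true.
The clause (NOT p_41) is unit, so p_41 = false.
The clause (p_42) is unit, so p_42 = true.
Now (NOT p_42) is unsatisfied and unit — conflict.
Backtrack on p_21: now try p_21 = false.
The clause (p_22) is unit, so p_22 = true.
The clause (NOT p_32) is unit, so p_32 = false.
The clause (p_31) is unit, so p_31 = true.
The clause (NOT p_41) is unit, so p_41 = false.
The clause (p_42) is unit, so p_42 = true.
Now (NOT p_42) is unsatisfied and unit — conflict.
Neither p_21 = true nor p_21 = false works.
Neither p_12 = true nor p_12 = false works.
Backtrack on p_11: now try p_11 = true.
The clause (NOT p_21) is unit, so p_21 = false.
The clause (NOT p_31) is unit, so p_31 = false.
The clause (NOT p_41) is unit, so p_41 = false.
Try p_22 = true.
The clause (NOT p_12) is unit, so p_12 = false.
The clause (NOT p_32) is unit, so p_32 = false.
The clause (p_33) is unit, so p_33 = true.
The clause (NOT p_42) is unit, so p_42 = false.
The clause (p_43) is unit, so p_43 = true.
Now (NOT p_43) is unsatisfied and unit — conflict.
Backtrack on p_22: now try p_22 = false.
The clause (p_23) is unit, so p_23 = true.
The clause (NOT p_13) is unit, so p_13 = false.
The clause (NOT p_33) is unit, so p_33 = false.
The clause (p_32) is unit, so p_32 = true.
The clause (NOT p_12) is unit, so p_12 = false.
The clause (NOT p_42) is unit, so p_42 = false.
The clause (p_43) is unit, so p_43 = true.
Now (NOT p_43) is unsatisfied and unit — conflict.
Neither p_22 = true nor p_22 = false works.
Neither p_11 = true nor p_11 = false works.
No assignment satisfies every clause.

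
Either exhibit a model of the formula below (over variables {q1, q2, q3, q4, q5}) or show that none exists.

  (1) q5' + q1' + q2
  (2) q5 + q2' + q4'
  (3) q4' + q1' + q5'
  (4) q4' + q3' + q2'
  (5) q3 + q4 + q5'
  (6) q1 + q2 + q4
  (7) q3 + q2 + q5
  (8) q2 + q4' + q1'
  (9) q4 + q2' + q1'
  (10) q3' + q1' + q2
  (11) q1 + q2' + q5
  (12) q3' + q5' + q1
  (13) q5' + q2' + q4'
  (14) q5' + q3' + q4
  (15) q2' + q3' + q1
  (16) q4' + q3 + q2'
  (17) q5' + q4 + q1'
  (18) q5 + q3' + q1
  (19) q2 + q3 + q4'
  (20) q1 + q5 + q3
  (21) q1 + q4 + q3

UNSATISFIABLE

Case q5 = 0:
Case q2 = 0:
The clause (q3) is unit, so q3 = 1.
The clause (q1') is unit, so q1 = 0.
That conflicts with the unit clause (q1).
So q2 must be the other value — set q2 = 1.
The clause (q4') is unit, so q4 = 0.
The clause (q1') is unit, so q1 = 0.
That conflicts with the unit clause (q1).
Both values of q2 lead to a conflict.
So q5 must be the other value — set q5 = 1.
Case q1 = 0:
The clause (q3') is unit, so q3 = 0.
The clause (q4) is unit, so q4 = 1.
The clause (q2') is unit, so q2 = 0.
That conflicts with the unit clause (q2).
So q1 must be the other value — set q1 = 1.
The clause (q2) is unit, so q2 = 1.
The clause (q4') is unit, so q4 = 0.
That conflicts with the unit clause (q4).
Both values of q1 lead to a conflict.
Both values of q5 lead to a conflict.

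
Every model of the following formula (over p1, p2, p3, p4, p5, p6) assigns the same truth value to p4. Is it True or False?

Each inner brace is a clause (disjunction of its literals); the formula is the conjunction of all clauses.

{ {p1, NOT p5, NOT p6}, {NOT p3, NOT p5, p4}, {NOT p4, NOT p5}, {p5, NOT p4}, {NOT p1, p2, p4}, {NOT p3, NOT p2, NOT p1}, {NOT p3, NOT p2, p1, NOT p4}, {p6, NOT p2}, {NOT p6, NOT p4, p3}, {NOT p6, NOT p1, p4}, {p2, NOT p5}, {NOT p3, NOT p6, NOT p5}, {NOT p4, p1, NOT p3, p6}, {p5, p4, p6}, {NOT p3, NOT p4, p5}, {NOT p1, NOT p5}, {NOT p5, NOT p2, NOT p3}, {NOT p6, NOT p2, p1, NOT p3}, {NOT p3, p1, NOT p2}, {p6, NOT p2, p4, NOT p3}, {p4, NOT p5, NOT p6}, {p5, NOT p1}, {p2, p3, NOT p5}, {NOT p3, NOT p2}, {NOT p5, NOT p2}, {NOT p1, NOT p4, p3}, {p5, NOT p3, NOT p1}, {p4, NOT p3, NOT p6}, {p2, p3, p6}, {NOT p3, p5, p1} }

Suppose p4 = true.
From the singleton clause (NOT p5), p5 = false.
But (p5) is also a unit clause — contradiction.
So every satisfying assignment has p4 = False.

False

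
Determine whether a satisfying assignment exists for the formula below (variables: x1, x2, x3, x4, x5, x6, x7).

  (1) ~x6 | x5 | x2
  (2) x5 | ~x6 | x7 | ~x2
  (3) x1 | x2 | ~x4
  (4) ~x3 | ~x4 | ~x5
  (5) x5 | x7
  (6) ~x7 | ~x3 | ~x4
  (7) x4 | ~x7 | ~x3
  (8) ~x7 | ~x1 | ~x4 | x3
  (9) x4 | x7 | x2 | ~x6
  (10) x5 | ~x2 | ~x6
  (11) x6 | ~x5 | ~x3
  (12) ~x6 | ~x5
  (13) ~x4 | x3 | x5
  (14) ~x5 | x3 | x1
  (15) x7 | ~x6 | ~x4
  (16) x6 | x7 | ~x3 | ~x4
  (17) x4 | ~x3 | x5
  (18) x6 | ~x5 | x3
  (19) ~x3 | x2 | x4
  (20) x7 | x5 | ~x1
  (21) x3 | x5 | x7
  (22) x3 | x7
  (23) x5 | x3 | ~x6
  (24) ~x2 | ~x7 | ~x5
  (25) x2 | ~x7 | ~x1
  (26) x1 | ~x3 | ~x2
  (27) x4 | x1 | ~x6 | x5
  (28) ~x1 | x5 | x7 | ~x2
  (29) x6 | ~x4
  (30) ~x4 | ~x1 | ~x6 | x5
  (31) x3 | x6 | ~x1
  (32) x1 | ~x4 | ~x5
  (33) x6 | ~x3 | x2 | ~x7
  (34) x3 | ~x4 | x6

Satisfiable

Case x5 = 0:
(x7) alone gives x7 = 1.
Case x6 = 0:
(~x4) alone gives x4 = 0.
(~x3) alone gives x3 = 0.
(~x1) alone gives x1 = 0.
Every clause is now satisfied; x2 is unconstrained.
A satisfying assignment: x1 ↦ 0, x2 ↦ 0, x3 ↦ 0, x4 ↦ 0, x5 ↦ 0, x6 ↦ 0, x7 ↦ 1.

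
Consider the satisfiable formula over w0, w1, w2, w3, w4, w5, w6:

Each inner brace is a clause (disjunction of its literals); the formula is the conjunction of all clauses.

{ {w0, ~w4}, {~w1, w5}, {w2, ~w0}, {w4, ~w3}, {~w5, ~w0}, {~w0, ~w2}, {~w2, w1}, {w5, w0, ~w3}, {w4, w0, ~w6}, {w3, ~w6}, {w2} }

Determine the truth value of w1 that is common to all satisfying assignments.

True

Suppose w1 = 0.
From the singleton clause (~w2), w2 = 0.
Now (w2) is unsatisfied and unit — conflict.
So every satisfying assignment has w1 = True.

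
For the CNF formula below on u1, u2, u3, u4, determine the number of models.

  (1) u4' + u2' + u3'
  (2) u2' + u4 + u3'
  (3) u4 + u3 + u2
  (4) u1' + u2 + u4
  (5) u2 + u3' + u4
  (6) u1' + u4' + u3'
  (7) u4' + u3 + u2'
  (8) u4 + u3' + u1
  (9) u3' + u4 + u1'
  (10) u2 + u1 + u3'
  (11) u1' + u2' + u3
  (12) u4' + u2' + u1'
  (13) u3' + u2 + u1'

3

There are 2^4 = 16 truth assignments over (u1, u2, u3, u4).
Check each against the 13 clauses (columns in the order u1, u2, u3, u4):
  F F F F  ✗ fails (u4 + u3 + u2)
  F F F T  ✓ satisfies all
  F F T F  ✗ fails (u2 + u3' + u4)
  F F T T  ✗ fails (u2 + u1 + u3')
  F T F F  ✓ satisfies all
  F T F T  ✗ fails (u4' + u3 + u2')
  F T T F  ✗ fails (u2' + u4 + u3')
  F T T T  ✗ fails (u4' + u2' + u3')
  T F F F  ✗ fails (u4 + u3 + u2)
  T F F T  ✓ satisfies all
  T F T F  ✗ fails (u1' + u2 + u4)
  T F T T  ✗ fails (u1' + u4' + u3')
  T T F F  ✗ fails (u1' + u2' + u3)
  T T F T  ✗ fails (u4' + u3 + u2')
  T T T F  ✗ fails (u2' + u4 + u3')
  T T T T  ✗ fails (u4' + u2' + u3')
3 of the 16 rows are models.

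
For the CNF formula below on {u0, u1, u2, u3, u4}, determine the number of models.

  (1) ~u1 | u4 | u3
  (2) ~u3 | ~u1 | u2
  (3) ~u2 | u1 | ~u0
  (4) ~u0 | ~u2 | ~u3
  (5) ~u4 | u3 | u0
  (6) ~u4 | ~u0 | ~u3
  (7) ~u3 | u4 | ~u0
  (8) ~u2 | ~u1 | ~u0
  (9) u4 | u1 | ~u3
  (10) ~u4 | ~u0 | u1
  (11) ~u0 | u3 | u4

7

There are 2^5 = 32 truth assignments over (u0, u1, u2, u3, u4).
Split on u3. With u3 = 1, the clauses containing u3 are satisfied and ~u3 drops from the rest; 4 of the 2^4 = 16 assignments to the other variables satisfy what remains.
With u3 = 0, by the same count on the reduced clause set, 3 assignments work.
(One model: u0=F, u1=F, u2=F, u3=F, u4=F.)
Total: 4 + 3 = 7.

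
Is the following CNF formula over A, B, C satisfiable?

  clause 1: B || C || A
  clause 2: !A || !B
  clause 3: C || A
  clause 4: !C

Unit clause (!C) forces C = false.
Unit clause (A) forces A = true.
Unit clause (!B) forces B = false.
This assignment satisfies each clause.
A satisfying assignment: A: true,  B: false,  C: false.

Yes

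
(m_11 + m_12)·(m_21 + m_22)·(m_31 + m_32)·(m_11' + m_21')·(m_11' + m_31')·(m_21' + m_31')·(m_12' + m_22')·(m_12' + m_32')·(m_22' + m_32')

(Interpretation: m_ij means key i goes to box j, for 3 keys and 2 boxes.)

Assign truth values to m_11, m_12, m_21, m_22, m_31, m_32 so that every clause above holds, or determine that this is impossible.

UNSATISFIABLE

Suppose m_11 = 1.
From the singleton clause (m_21'), m_21 = 0.
From the singleton clause (m_22), m_22 = 1.
From the singleton clause (m_31'), m_31 = 0.
From the singleton clause (m_32), m_32 = 1.
That conflicts with the unit clause (m_32').
That branch fails; take m_11 = 0 instead.
From the singleton clause (m_12), m_12 = 1.
From the singleton clause (m_22'), m_22 = 0.
From the singleton clause (m_21), m_21 = 1.
From the singleton clause (m_31'), m_31 = 0.
From the singleton clause (m_32), m_32 = 1.
That conflicts with the unit clause (m_32').
Both values of m_11 lead to a conflict.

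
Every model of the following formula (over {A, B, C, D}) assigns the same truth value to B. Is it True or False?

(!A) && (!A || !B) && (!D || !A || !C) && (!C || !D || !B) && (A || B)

True

Suppose B = false.
Unit clause (!A) forces A = false.
But (A) is also a unit clause — contradiction.
So every satisfying assignment has B = True.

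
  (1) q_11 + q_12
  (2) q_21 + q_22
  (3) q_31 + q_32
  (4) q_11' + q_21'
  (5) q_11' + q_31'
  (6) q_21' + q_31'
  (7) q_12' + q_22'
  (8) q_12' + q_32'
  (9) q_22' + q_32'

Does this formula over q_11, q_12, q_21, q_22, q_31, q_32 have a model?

Case q_11 = 1:
Unit clause (q_21') forces q_21 = 0.
Unit clause (q_22) forces q_22 = 1.
Unit clause (q_31') forces q_31 = 0.
Unit clause (q_32) forces q_32 = 1.
But (q_32') is also a unit clause — contradiction.
Undo q_11 and try q_11 = 0.
Unit clause (q_12) forces q_12 = 1.
Unit clause (q_22') forces q_22 = 0.
Unit clause (q_21) forces q_21 = 1.
Unit clause (q_31') forces q_31 = 0.
Unit clause (q_32) forces q_32 = 1.
But (q_32') is also a unit clause — contradiction.
Both values of q_11 lead to a conflict.
No assignment satisfies every clause.

Unsatisfiable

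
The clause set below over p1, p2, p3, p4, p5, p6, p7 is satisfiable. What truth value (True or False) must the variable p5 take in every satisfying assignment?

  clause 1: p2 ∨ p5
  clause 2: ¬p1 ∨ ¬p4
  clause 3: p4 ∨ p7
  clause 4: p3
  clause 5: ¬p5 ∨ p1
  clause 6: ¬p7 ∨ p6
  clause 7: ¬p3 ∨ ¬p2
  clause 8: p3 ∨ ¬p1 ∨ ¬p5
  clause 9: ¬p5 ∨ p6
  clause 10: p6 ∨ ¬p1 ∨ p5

True

Suppose p5 = False.
(p2) alone gives p2 = True.
(p3) alone gives p3 = True.
But (¬p3) is also a unit clause — contradiction.
So every satisfying assignment has p5 = True.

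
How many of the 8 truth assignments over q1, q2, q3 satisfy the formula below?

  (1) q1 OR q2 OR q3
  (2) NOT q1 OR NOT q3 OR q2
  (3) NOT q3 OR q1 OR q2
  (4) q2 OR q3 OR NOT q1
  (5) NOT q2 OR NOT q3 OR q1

There are 2^3 = 8 truth assignments over (q1, q2, q3).
Split on q3. With q3 = true, the clauses containing q3 are satisfied and NOT q3 drops from the rest; 1 of the 2^2 = 4 assignments to the other variables satisfy what remains.
With q3 = false, by the same count on the reduced clause set, 2 assignments work.
Total: 1 + 2 = 3.

3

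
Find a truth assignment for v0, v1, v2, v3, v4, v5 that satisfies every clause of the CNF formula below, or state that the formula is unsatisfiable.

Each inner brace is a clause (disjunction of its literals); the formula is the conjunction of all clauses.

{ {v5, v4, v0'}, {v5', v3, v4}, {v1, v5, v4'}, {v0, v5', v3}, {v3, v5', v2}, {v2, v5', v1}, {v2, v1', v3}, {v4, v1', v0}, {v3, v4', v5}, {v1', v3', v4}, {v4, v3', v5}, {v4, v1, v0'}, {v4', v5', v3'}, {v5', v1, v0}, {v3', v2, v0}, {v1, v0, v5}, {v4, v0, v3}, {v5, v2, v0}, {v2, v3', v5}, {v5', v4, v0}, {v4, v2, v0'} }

v0: 1, v1: 1, v2: 1, v3: 0, v4: 1, v5: 1

Branch on v5: set v5 = 1.
Branch on v3: set v3 = 0.
From the singleton clause (v4), v4 = 1.
From the singleton clause (v0), v0 = 1.
From the singleton clause (v2), v2 = 1.
No clause remains; v1 is free.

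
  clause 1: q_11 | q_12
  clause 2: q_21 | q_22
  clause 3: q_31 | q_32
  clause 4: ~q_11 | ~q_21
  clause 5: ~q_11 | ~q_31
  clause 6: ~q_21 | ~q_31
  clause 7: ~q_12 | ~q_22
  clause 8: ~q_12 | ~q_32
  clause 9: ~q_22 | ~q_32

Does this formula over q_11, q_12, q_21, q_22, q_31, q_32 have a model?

Suppose q_11 = 1.
Unit clause (~q_21) forces q_21 = 0.
Unit clause (q_22) forces q_22 = 1.
Unit clause (~q_31) forces q_31 = 0.
Unit clause (q_32) forces q_32 = 1.
Now (~q_32) is unsatisfied and unit — conflict.
So q_11 must be the other value — set q_11 = 0.
Unit clause (q_12) forces q_12 = 1.
Unit clause (~q_22) forces q_22 = 0.
Unit clause (q_21) forces q_21 = 1.
Unit clause (~q_31) forces q_31 = 0.
Unit clause (q_32) forces q_32 = 1.
Now (~q_32) is unsatisfied and unit — conflict.
Neither q_11 = 1 nor q_11 = 0 works.
No assignment satisfies every clause.

Unsatisfiable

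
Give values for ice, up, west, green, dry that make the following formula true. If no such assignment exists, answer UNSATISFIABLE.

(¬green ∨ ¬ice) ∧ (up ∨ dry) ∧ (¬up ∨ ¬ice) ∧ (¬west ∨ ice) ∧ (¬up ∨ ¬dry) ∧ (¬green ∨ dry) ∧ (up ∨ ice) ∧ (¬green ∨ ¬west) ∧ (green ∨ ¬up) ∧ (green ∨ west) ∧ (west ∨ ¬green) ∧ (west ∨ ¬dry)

ice ↦ True; up ↦ False; west ↦ True; green ↦ False; dry ↦ True

Try green = False.
Unit clause (¬up) forces up = False.
Unit clause (dry) forces dry = True.
Unit clause (ice) forces ice = True.
Unit clause (west) forces west = True.
This assignment satisfies each clause.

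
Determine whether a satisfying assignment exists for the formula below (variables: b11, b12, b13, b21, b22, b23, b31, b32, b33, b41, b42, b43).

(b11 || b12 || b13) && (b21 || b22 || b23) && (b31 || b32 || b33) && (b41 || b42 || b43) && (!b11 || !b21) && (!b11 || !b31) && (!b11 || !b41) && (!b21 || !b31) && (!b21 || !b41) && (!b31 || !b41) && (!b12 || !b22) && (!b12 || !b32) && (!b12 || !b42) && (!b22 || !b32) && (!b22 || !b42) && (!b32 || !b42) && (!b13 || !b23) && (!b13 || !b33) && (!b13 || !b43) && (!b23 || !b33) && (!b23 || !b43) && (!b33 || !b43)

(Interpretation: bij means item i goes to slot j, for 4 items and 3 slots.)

Unsatisfiable

Suppose b11 = false.
Suppose b12 = true.
Unit clause (!b22) forces b22 = false.
Unit clause (!b32) forces b32 = false.
Unit clause (!b42) forces b42 = false.
Suppose b21 = true.
Unit clause (!b31) forces b31 = false.
Unit clause (b33) forces b33 = true.
Unit clause (!b41) forces b41 = false.
Unit clause (b43) forces b43 = true.
Now (!b43) is unsatisfied and unit — conflict.
Undo b21 and try b21 = false.
Unit clause (b23) forces b23 = true.
Unit clause (!b13) forces b13 = false.
Unit clause (!b33) forces b33 = false.
Unit clause (b31) forces b31 = true.
Unit clause (!b41) forces b41 = false.
Unit clause (b43) forces b43 = true.
Now (!b43) is unsatisfied and unit — conflict.
Either choice for b21 ends in contradiction.
Undo b12 and try b12 = false.
Unit clause (b13) forces b13 = true.
Unit clause (!b23) forces b23 = false.
Unit clause (!b33) forces b33 = false.
Unit clause (!b43) forces b43 = false.
Suppose b21 = true.
Unit clause (!b31) forces b31 = false.
Unit clause (b32) forces b32 = true.
Unit clause (!b41) forces b41 = false.
Unit clause (b42) forces b42 = true.
Now (!b42) is unsatisfied and unit — conflict.
Undo b21 and try b21 = false.
Unit clause (b22) forces b22 = true.
Unit clause (!b32) forces b32 = false.
Unit clause (b31) forces b31 = true.
Unit clause (!b41) forces b41 = false.
Unit clause (b42) forces b42 = true.
Now (!b42) is unsatisfied and unit — conflict.
Either choice for b21 ends in contradiction.
Either choice for b12 ends in contradiction.
Undo b11 and try b11 = true.
Unit clause (!b21) forces b21 = false.
Unit clause (!b31) forces b31 = false.
Unit clause (!b41) forces b41 = false.
Suppose b22 = true.
Unit clause (!b12) forces b12 = false.
Unit clause (!b32) forces b32 = false.
Unit clause (b33) forces b33 = true.
Unit clause (!b42) forces b42 = false.
Unit clause (b43) forces b43 = true.
Now (!b43) is unsatisfied and unit — conflict.
Undo b22 and try b22 = false.
Unit clause (b23) forces b23 = true.
Unit clause (!b13) forces b13 = false.
Unit clause (!b33) forces b33 = false.
Unit clause (b32) forces b32 = true.
Unit clause (!b12) forces b12 = false.
Unit clause (!b42) forces b42 = false.
Unit clause (b43) forces b43 = true.
Now (!b43) is unsatisfied and unit — conflict.
Either choice for b22 ends in contradiction.
Either choice for b11 ends in contradiction.
No assignment satisfies every clause.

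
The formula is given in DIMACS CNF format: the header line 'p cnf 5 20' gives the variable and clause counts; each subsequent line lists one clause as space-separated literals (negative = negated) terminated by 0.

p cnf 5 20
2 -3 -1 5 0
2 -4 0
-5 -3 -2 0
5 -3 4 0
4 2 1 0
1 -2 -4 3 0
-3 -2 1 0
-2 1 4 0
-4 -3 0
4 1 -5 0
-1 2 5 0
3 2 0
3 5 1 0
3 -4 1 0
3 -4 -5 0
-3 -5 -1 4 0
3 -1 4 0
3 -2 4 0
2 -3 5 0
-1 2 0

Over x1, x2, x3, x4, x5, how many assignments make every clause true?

1

There are 2^5 = 32 truth assignments over (x1, x2, x3, x4, x5).
Split on x1. With x1 = True, the clauses containing x1 are satisfied and ¬x1 drops from the rest; 1 of the 2^4 = 16 assignments to the other variables satisfy what remains.
With x1 = False, by the same count on the reduced clause set, 0 assignments work.
(One model: x1=T, x2=T, x3=F, x4=T, x5=F.)
Total: 1 + 0 = 1.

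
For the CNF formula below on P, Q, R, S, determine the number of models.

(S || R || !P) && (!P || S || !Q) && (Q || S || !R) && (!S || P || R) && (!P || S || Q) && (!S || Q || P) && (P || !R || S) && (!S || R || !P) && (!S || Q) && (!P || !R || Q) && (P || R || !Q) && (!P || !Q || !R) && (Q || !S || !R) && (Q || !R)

2

There are 2^4 = 16 truth assignments over (P, Q, R, S).
Check each against the 14 clauses (columns in the order P, Q, R, S):
  F F F F  ✓ satisfies all
  F F F T  ✗ fails (!S || P || R)
  F F T F  ✗ fails (Q || S || !R)
  F F T T  ✗ fails (!S || Q || P)
  F T F F  ✗ fails (P || R || !Q)
  F T F T  ✗ fails (!S || P || R)
  F T T F  ✗ fails (P || !R || S)
  F T T T  ✓ satisfies all
  T F F F  ✗ fails (S || R || !P)
  T F F T  ✗ fails (!S || R || !P)
  T F T F  ✗ fails (Q || S || !R)
  T F T T  ✗ fails (!S || Q)
  T T F F  ✗ fails (S || R || !P)
  T T F T  ✗ fails (!S || R || !P)
  T T T F  ✗ fails (!P || S || !Q)
  T T T T  ✗ fails (!P || !Q || !R)
2 of the 16 rows are models.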